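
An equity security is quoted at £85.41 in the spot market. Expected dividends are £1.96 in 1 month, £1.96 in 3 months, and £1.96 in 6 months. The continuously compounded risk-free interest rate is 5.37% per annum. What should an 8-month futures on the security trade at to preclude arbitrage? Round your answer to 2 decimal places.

PV(dividends) I = 1.96·e^(−0.0537·1/12) + 1.96·e^(−0.0537·3/12) + 1.96·e^(−0.0537·6/12)
I = 1.9512 + 1.9339 + 1.9081 = 5.7932
F = (S − I)·e^(rT) = (85.41 − 5.7932) · e^(0.0537·8/12)
= 79.6168 · e^0.035800 = 79.6168 × 1.036449 = £82.52

£82.52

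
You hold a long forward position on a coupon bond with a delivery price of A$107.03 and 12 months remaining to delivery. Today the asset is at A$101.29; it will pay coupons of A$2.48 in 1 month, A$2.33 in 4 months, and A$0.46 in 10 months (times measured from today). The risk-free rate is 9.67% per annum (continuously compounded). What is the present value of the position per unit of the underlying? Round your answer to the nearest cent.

PV(remaining coupons) I = 2.48·e^(−0.0967·1/12) + 2.33·e^(−0.0967·4/12) + 0.46·e^(−0.0967·10/12) = 5.1406
Current forward F = (S − I)·e^(rT) = (101.29 − 5.1406)·e^(0.0967·12/12) = 96.1494 × 1.101530 = 105.9114
Value (long) = (F − K)·e^(−rT) = (105.9114 − 107.03) × 0.907828 = -1.0155
Value = -A$1.02

-A$1.02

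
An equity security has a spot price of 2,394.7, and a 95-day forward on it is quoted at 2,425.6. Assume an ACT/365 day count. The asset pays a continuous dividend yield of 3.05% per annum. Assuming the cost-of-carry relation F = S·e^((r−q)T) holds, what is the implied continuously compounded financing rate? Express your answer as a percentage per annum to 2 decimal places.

From F = S·e^((r−q)T): (r − q) = ln(F/S)/T
ln(2425.6/2394.7) = ln(1.012903) = 0.012820
(r − q) = 0.012820 / (95/365) = 0.049256
r = ln(F/S)/T + q = 0.049256 + 0.0305 = 0.079756
r = 7.98%

7.98%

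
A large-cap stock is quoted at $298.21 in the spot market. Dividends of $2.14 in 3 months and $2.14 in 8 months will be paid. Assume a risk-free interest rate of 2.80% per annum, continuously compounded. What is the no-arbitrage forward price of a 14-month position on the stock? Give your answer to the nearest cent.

$303.75

PV(dividends) I = 2.14·e^(−0.0280·3/12) + 2.14·e^(−0.0280·8/12)
I = 2.1251 + 2.1004 = 4.2255
F = (S − I)·e^(rT) = (298.21 − 4.2255) · e^(0.0280·14/12)
= 293.9845 · e^0.032667 = 293.9845 × 1.033206 = $303.75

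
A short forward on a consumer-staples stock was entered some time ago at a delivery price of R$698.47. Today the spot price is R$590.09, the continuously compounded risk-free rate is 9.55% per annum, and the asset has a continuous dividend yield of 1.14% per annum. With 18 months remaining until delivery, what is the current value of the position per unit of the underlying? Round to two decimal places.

R$25.17

Current fair forward for the remaining 18 months: F = S·e^((r − q)·T), (r − q) = 0.0955 − 0.0114 = 0.0841
F = 590.09 · e^(0.0841 × 18/12) = 590.09 × 1.134452 = 669.4288
Value of long forward = (F − K)·e^(−rT) = (669.4288 − 698.47) · e^(−0.0955·18/12)
= -29.0412 × 0.866537 = -25.17
Short position value = −(long value) = R$25.17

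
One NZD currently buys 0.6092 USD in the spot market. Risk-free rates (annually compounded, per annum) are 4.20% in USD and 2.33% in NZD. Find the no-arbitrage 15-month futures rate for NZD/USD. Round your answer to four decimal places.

0.6231

By covered interest parity, F = S · (1+r_USD)^T / (1+r_NZD)^T
= 0.6092 × 1.052773 / 1.029209 = 0.6092 × 1.022895
F = 0.6231 USD per NZD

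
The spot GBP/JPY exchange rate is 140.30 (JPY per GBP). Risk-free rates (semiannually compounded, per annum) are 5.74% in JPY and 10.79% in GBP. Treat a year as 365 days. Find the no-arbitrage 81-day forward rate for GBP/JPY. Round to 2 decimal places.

138.80

By covered interest parity, F = S · (1+r_JPY/2)^(2T) / (1+r_GBP/2)^(2T)
= 140.30 × 1.012638 / 1.023595 = 140.30 × 0.989296
F = 138.80 JPY per GBP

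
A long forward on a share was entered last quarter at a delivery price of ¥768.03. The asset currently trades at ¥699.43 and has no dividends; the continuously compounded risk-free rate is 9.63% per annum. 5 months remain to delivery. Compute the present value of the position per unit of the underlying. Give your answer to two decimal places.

Current fair forward for the remaining 5 months: F = S·e^(r·T), r = 0.0963
F = 699.43 · e^(0.0963 × 5/12) = 699.43 × 1.040941 = 728.0654
Value of long forward = (F − K)·e^(−rT) = (728.0654 − 768.03) · e^(−0.0963·5/12)
= -39.9646 × 0.960669 = -38.39

-¥38.39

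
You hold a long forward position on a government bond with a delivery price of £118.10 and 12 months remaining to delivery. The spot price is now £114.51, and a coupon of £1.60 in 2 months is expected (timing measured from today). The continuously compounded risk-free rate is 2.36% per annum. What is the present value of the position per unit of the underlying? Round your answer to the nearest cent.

PV(remaining coupons) I = 1.60·e^(−0.0236·2/12) = 1.5937
Current forward F = (S − I)·e^(rT) = (114.51 − 1.5937)·e^(0.0236·12/12) = 112.9163 × 1.023881 = 115.6129
Value (long) = (F − K)·e^(−rT) = (115.6129 − 118.10) × 0.976676 = -2.4291
Value = -£2.43

-£2.43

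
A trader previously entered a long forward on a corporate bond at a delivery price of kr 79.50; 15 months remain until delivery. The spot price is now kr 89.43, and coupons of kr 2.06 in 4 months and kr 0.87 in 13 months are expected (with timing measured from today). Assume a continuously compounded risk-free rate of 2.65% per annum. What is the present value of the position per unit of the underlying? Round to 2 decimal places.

kr 9.63

PV(remaining coupons) I = 2.06·e^(−0.0265·4/12) + 0.87·e^(−0.0265·13/12) = 2.8873
Current forward F = (S − I)·e^(rT) = (89.43 − 2.8873)·e^(0.0265·15/12) = 86.5427 × 1.033680 = 89.4575
Value (long) = (F − K)·e^(−rT) = (89.4575 − 79.50) × 0.967418 = 9.6331
Value = kr 9.63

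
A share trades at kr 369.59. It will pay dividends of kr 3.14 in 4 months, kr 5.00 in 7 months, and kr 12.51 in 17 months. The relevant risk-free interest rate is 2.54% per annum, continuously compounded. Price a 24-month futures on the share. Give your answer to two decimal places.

PV(dividends) I = 3.14·e^(−0.0254·4/12) + 5.00·e^(−0.0254·7/12) + 12.51·e^(−0.0254·17/12)
I = 3.1135 + 4.9265 + 12.0679 = 20.1079
F = (S − I)·e^(rT) = (369.59 − 20.1079) · e^(0.0254·24/12)
= 349.4821 · e^0.050800 = 349.4821 × 1.052112 = kr 367.69

kr 367.69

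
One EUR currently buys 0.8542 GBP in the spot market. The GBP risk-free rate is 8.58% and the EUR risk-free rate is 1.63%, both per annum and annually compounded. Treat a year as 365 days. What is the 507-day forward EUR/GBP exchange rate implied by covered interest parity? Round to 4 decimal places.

By covered interest parity, F = S · (1+r_GBP)^T / (1+r_EUR)^T
= 0.8542 × 1.121135 / 1.022713 = 0.8542 × 1.096236
F = 0.9364 GBP per EUR

0.9364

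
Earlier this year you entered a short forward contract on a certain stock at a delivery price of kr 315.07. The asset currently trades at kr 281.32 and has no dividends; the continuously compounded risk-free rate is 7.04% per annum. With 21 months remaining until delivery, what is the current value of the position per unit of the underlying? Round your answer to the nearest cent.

-kr 2.77

Current fair forward for the remaining 21 months: F = S·e^(r·T), r = 0.0704
F = 281.32 · e^(0.0704 × 21/12) = 281.32 × 1.131111 = 318.2041
Value of long forward = (F − K)·e^(−rT) = (318.2041 − 315.07) · e^(−0.0704·21/12)
= 3.1341 × 0.884087 = 2.77
Short position value = −(long value) = -kr 2.77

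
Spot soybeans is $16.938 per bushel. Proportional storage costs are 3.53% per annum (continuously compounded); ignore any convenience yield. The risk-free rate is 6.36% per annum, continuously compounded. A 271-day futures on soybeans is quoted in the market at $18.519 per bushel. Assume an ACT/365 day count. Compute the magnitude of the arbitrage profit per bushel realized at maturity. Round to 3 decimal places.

Fair futures: F* = S·e^(carry·T), with carry = (r + u) = 0.0636 + 0.0353 = 0.0989
F* = 16.938 · e^(0.0989 × 271/365) = 16.938 · e^0.073430 = 16.938 × 1.076193 = $18.2286
Market $18.519 > fair $18.2286: forward overpriced → cash-and-carry (buy spot, short the forward).
At maturity, profit = |F_mkt − F*| = |18.519 − 18.2286| = $0.290 per bushel

$0.290 per bushel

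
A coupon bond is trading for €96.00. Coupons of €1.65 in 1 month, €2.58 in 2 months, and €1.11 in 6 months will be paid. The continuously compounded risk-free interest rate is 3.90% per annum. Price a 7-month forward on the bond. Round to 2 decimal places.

PV(coupons) I = 1.65·e^(−0.0390·1/12) + 2.58·e^(−0.0390·2/12) + 1.11·e^(−0.0390·6/12)
I = 1.6446 + 2.5633 + 1.0886 = 5.2965
F = (S − I)·e^(rT) = (96.00 − 5.2965) · e^(0.0390·7/12)
= 90.7035 · e^0.022750 = 90.7035 × 1.023011 = €92.79

€92.79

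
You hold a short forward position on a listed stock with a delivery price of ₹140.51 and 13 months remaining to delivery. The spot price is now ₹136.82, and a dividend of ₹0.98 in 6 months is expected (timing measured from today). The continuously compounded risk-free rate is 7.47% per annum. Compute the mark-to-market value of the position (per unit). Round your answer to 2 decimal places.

-₹6.29

PV(remaining dividends) I = 0.98·e^(−0.0747·6/12) = 0.9441
Current forward F = (S − I)·e^(rT) = (136.82 − 0.9441)·e^(0.0747·13/12) = 135.8759 × 1.084290 = 147.3289
Value (long) = (F − K)·e^(−rT) = (147.3289 − 140.51) × 0.922263 = 6.2888
Short position value = −(long value) = -₹6.29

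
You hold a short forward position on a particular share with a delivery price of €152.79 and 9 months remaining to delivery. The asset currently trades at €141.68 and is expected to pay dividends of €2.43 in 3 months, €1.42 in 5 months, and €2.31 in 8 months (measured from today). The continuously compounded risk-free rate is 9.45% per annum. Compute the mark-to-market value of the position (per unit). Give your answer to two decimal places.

PV(remaining dividends) I = 2.43·e^(−0.0945·3/12) + 1.42·e^(−0.0945·5/12) + 2.31·e^(−0.0945·8/12) = 5.9074
Current forward F = (S − I)·e^(rT) = (141.68 − 5.9074)·e^(0.0945·9/12) = 135.7726 × 1.073447 = 145.7447
Value (long) = (F − K)·e^(−rT) = (145.7447 − 152.79) × 0.931578 = -6.5632
Short position value = −(long value) = €6.56

€6.56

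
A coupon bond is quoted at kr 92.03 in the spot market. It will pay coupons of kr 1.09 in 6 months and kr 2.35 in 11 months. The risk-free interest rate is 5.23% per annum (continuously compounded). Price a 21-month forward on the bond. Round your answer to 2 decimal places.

PV(coupons) I = 1.09·e^(−0.0523·6/12) + 2.35·e^(−0.0523·11/12)
I = 1.0619 + 2.2400 = 3.3019
F = (S − I)·e^(rT) = (92.03 − 3.3019) · e^(0.0523·21/12)
= 88.7281 · e^0.091525 = 88.7281 × 1.095844 = kr 97.23

kr 97.23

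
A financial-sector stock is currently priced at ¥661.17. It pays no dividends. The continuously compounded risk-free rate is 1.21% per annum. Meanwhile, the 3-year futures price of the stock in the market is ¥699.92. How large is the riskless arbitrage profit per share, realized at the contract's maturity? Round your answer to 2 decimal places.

¥14.31 per share

Fair futures: F* = S·e^(carry·T), with carry = r = 0.0121
F* = 661.17 · e^(0.0121 × 3) = 661.17 · e^0.036300 = 661.17 × 1.036967 = ¥685.6115
Market ¥699.92 > fair ¥685.6115: forward overpriced → cash-and-carry (buy spot, short the forward).
At maturity, profit = |F_mkt − F*| = |699.92 − 685.6115| = ¥14.31 per share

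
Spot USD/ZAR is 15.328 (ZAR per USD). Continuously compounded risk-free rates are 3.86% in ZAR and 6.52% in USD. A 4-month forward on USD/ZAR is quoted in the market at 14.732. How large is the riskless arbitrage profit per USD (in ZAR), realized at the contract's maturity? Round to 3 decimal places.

Fair forward: F* = S·e^(carry·T), with carry = (r_ZAR − r_USD) = 0.0386 − 0.0652 = -0.0266
F* = 15.328 · e^(-0.0266 × 4/12) = 15.328 · e^-0.008867 = 15.328 × 0.991172 = 15.1927
Market 14.732 < fair 15.1927: forward underpriced → reverse cash-and-carry (short spot, go long the forward).
At maturity, profit = |F_mkt − F*| = |14.732 − 15.1927| = 0.461 per USD (in ZAR)

0.461 per USD (in ZAR)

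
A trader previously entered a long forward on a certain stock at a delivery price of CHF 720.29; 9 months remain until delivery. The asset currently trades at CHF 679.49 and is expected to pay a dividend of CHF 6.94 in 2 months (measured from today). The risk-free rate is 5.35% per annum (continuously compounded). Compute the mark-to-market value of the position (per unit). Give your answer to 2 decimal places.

PV(remaining dividends) I = 6.94·e^(−0.0535·2/12) = 6.8784
Current forward F = (S − I)·e^(rT) = (679.49 − 6.8784)·e^(0.0535·9/12) = 672.6116 × 1.040941 = 700.1490
Value (long) = (F − K)·e^(−rT) = (700.1490 − 720.29) × 0.960669 = -19.3488
Value = -CHF 19.35

-CHF 19.35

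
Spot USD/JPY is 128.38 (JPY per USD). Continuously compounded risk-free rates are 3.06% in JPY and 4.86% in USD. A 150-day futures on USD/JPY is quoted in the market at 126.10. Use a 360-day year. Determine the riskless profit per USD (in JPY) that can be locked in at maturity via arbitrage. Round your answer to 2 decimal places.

Fair futures: F* = S·e^(carry·T), with carry = (r_JPY − r_USD) = 0.0306 − 0.0486 = -0.0180
F* = 128.38 · e^(-0.0180 × 150/360) = 128.38 · e^-0.007500 = 128.38 × 0.992528 = 127.4207
Market 126.10 < fair 127.4207: forward underpriced → reverse cash-and-carry (short spot, go long the forward).
At maturity, profit = |F_mkt − F*| = |126.10 − 127.4207| = 1.32 per USD (in JPY)

1.32 per USD (in JPY)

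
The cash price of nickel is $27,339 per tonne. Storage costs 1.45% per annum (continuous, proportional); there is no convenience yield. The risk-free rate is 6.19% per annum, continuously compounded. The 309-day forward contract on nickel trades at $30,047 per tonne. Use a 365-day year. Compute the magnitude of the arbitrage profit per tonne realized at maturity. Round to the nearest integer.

Fair forward: F* = S·e^(carry·T), with carry = (r + u) = 0.0619 + 0.0145 = 0.0764
F* = 27339 · e^(0.0764 × 309/365) = 27339 · e^0.064678 = 27339 × 1.066815 = $29165.6553
Market $30047 > fair $29165.6553: forward overpriced → cash-and-carry (buy spot, short the forward).
At maturity, profit = |F_mkt − F*| = |30047 − 29165.6553| = $881 per tonne

$881 per tonne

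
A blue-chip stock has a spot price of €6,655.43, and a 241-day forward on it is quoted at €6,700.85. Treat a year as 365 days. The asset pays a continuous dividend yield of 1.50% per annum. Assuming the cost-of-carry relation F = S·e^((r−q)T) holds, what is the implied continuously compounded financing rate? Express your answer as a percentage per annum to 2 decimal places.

2.53%

From F = S·e^((r−q)T): (r − q) = ln(F/S)/T
ln(6700.85/6655.43) = ln(1.006825) = 0.006802
(r − q) = 0.006802 / (241/365) = 0.010302
r = ln(F/S)/T + q = 0.010302 + 0.0150 = 0.025302
r = 2.53%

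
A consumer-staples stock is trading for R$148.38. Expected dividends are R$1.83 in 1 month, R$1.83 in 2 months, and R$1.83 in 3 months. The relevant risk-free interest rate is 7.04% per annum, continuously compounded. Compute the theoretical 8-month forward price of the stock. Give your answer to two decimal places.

PV(dividends) I = 1.83·e^(−0.0704·1/12) + 1.83·e^(−0.0704·2/12) + 1.83·e^(−0.0704·3/12)
I = 1.8193 + 1.8087 + 1.7981 = 5.4261
F = (S − I)·e^(rT) = (148.38 − 5.4261) · e^(0.0704·8/12)
= 142.9539 · e^0.046933 = 142.9539 × 1.048052 = R$149.82

R$149.82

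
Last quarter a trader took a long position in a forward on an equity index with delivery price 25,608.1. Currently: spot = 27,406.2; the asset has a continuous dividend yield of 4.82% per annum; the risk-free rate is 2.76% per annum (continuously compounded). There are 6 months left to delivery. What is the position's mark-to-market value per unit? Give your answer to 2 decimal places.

Current fair forward for the remaining 6 months: F = S·e^((r − q)·T), (r − q) = 0.0276 − 0.0482 = -0.0206
F = 27406.2 · e^(-0.0206 × 6/12) = 27406.2 × 0.98975286 = 27125.3648
Value of long forward = (F − K)·e^(−rT) = (27125.3648 − 25608.1) · e^(−0.0276·6/12)
= 1517.2648 × 0.98629478 = 1496.47

1496.47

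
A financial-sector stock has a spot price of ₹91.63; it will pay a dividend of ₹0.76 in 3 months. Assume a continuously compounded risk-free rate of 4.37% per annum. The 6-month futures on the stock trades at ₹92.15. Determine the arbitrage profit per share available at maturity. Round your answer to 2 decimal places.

₹0.74 per share

PV(dividends) I = 0.76·e^(−0.0437·3/12) = 0.7517
Fair futures F* = (S − I)·e^(rT) = (91.63 − 0.7517)·e^0.021850 = 90.8783 × 1.022090 = 92.8858
Market ₹92.15 < fair 92.8858: forward underpriced → reverse cash-and-carry (short the stock, invest proceeds at r, pay the dividends, go long the forward).
Profit at T = |F_mkt − F*| = |92.15 − 92.8858| = ₹0.74 per share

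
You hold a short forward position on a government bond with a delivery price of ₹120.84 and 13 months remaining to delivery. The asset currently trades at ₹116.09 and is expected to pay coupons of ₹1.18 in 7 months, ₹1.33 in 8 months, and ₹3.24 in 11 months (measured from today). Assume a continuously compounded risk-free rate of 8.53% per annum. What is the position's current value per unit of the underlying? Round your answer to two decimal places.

-₹0.54

PV(remaining coupons) I = 1.18·e^(−0.0853·7/12) + 1.33·e^(−0.0853·8/12) + 3.24·e^(−0.0853·11/12) = 5.3755
Current forward F = (S − I)·e^(rT) = (116.09 − 5.3755)·e^(0.0853·13/12) = 110.7145 × 1.096813 = 121.4331
Value (long) = (F − K)·e^(−rT) = (121.4331 − 120.84) × 0.911733 = 0.5407
Short position value = −(long value) = -₹0.54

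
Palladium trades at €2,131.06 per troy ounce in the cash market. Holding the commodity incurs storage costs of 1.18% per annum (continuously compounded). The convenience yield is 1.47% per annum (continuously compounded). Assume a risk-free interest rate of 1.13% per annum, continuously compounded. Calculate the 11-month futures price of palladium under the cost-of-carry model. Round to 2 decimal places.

Net carry = r + u − y = 0.0113 + 0.0118 − 0.0147 = 0.0084
F = S·e^((r+u−y)T) = 2131.06 · e^(0.0084 × 11/12) = 2131.06 · e^0.00770000
= 2131.06 × 1.00772972 = €2,147.53 per troy ounce

€2,147.53 per troy ounce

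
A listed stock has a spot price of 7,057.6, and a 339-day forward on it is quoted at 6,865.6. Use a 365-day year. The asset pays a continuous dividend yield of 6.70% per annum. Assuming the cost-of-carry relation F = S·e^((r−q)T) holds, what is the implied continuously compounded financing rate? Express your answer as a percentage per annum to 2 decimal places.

From F = S·e^((r−q)T): (r − q) = ln(F/S)/T
ln(6865.6/7057.6) = ln(0.972795) = -0.027582
(r − q) = -0.027582 / (339/365) = -0.029697
r = ln(F/S)/T + q = -0.029697 + 0.0670 = 0.037303
r = 3.73%

3.73%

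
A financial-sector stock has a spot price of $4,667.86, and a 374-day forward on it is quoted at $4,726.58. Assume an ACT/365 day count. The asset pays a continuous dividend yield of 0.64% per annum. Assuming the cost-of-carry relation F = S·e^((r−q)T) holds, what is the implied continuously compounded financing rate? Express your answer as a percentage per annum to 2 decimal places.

From F = S·e^((r−q)T): (r − q) = ln(F/S)/T
ln(4726.58/4667.86) = ln(1.012580) = 0.012502
(r − q) = 0.012502 / (374/365) = 0.012201
r = ln(F/S)/T + q = 0.012201 + 0.0064 = 0.018601
r = 1.86%

1.86%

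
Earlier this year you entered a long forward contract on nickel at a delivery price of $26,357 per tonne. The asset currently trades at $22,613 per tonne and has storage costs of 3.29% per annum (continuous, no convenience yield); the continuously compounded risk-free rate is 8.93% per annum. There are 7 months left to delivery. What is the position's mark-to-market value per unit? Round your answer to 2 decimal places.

Current fair forward for the remaining 7 months: F = S·e^((r + u)·T), (r + u) = 0.0893 + 0.0329 = 0.1222
F = 22613 · e^(0.1222 × 7/12) = 22613 × 1.07388545 = 24283.7717
Value of long forward = (F − K)·e^(−rT) = (24283.7717 − 26357) · e^(−0.0893·7/12)
= -2073.2283 × 0.94924185 = -1968.00

-$1968.00 per tonne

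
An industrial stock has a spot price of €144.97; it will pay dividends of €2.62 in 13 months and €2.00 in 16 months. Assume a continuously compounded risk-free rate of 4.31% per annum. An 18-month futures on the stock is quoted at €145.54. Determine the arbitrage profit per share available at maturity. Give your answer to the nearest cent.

€4.43 per share

PV(dividends) I = 2.62·e^(−0.0431·13/12) + 2.00·e^(−0.0431·16/12) = 4.3888
Fair futures F* = (S − I)·e^(rT) = (144.97 − 4.3888)·e^0.064650 = 140.5812 × 1.066786 = 149.9701
Market €145.54 < fair 149.9701: forward underpriced → reverse cash-and-carry (short the stock, invest proceeds at r, pay the dividends, go long the forward).
Profit at T = |F_mkt − F*| = |145.54 − 149.9701| = €4.43 per share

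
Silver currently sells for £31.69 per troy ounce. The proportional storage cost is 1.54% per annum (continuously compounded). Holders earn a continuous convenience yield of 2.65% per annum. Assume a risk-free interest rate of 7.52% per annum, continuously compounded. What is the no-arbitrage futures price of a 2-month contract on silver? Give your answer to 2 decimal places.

Net carry = r + u − y = 0.0752 + 0.0154 − 0.0265 = 0.0641
F = S·e^((r+u−y)T) = 31.69 · e^(0.0641 × 2/12) = 31.69 · e^0.010683
= 31.69 × 1.010740 = £32.03 per troy ounce

£32.03 per troy ounce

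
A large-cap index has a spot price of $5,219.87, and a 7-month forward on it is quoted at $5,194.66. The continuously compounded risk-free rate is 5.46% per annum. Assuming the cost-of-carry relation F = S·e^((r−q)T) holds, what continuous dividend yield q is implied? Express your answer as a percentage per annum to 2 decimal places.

6.29%

From F = S·e^((r−q)T): (r − q) = ln(F/S)/T
ln(5194.66/5219.87) = ln(0.995170) = -0.004842
(r − q) = -0.004842 / (7/12) = -0.008301
q = r − ln(F/S)/T = 0.0546 + 0.008301 = 0.062901
q = 6.29%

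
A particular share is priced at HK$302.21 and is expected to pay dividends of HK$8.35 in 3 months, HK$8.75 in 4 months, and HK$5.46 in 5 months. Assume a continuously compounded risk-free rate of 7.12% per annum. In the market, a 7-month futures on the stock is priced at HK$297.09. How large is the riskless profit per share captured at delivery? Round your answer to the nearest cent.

HK$5.05 per share

PV(dividends) I = 8.35·e^(−0.0712·3/12) + 8.75·e^(−0.0712·4/12) + 5.46·e^(−0.0712·5/12) = 22.0479
Fair futures F* = (S − I)·e^(rT) = (302.21 − 22.0479)·e^0.041533 = 280.1621 × 1.042408 = 292.0432
Market HK$297.09 > fair 292.0432: forward overpriced → cash-and-carry (borrow at r, buy the stock and collect the dividends, short the forward).
Profit at T = |F_mkt − F*| = |297.09 − 292.0432| = HK$5.05 per share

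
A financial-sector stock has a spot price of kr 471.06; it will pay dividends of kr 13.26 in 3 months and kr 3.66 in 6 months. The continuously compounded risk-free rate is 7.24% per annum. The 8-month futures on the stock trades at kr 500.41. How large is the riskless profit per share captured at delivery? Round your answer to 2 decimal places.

kr 23.43 per share

PV(dividends) I = 13.26·e^(−0.0724·3/12) + 3.66·e^(−0.0724·6/12) = 16.5520
Fair futures F* = (S − I)·e^(rT) = (471.06 − 16.5520)·e^0.048267 = 454.5080 × 1.049451 = 476.9839
Market kr 500.41 > fair 476.9839: forward overpriced → cash-and-carry (borrow at r, buy the stock and collect the dividends, short the forward).
Profit at T = |F_mkt − F*| = |500.41 − 476.9839| = kr 23.43 per share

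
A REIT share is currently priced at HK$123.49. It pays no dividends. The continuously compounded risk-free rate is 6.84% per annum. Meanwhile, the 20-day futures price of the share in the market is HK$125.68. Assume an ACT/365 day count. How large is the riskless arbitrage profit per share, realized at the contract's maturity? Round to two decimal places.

HK$1.73 per share

Fair futures: F* = S·e^(carry·T), with carry = r = 0.0684
F* = 123.49 · e^(0.0684 × 20/365) = 123.49 · e^0.003748 = 123.49 × 1.003755 = HK$123.9537
Market HK$125.68 > fair HK$123.9537: forward overpriced → cash-and-carry (buy spot, short the forward).
At maturity, profit = |F_mkt − F*| = |125.68 − 123.9537| = HK$1.73 per share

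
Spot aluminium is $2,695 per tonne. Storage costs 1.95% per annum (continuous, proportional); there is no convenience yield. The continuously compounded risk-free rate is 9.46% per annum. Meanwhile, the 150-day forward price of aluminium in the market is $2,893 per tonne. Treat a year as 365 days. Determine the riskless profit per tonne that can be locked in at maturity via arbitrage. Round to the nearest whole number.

Fair forward: F* = S·e^(carry·T), with carry = (r + u) = 0.0946 + 0.0195 = 0.1141
F* = 2695 · e^(0.1141 × 150/365) = 2695 · e^0.046890 = 2695 × 1.048007 = $2824.3789
Market $2893 > fair $2824.3789: forward overpriced → cash-and-carry (buy spot, short the forward).
At maturity, profit = |F_mkt − F*| = |2893 − 2824.3789| = $69 per tonne

$69 per tonne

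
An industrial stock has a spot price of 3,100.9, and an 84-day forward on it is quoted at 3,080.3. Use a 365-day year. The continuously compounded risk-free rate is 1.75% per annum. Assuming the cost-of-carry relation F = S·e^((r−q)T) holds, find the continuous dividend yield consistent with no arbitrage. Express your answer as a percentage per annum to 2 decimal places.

From F = S·e^((r−q)T): (r − q) = ln(F/S)/T
ln(3080.3/3100.9) = ln(0.993357) = -0.006665
(r − q) = -0.006665 / (84/365) = -0.028961
q = r − ln(F/S)/T = 0.0175 + 0.028961 = 0.046461
q = 4.65%

4.65%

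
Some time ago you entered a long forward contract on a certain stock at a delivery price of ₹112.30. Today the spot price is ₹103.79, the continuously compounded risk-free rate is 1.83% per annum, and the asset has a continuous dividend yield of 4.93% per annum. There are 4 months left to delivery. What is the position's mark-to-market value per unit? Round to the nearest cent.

-₹9.52

Current fair forward for the remaining 4 months: F = S·e^((r − q)·T), (r − q) = 0.0183 − 0.0493 = -0.0310
F = 103.79 · e^(-0.0310 × 4/12) = 103.79 × 0.989720 = 102.7230
Value of long forward = (F − K)·e^(−rT) = (102.7230 − 112.30) · e^(−0.0183·4/12)
= -9.5770 × 0.993919 = -9.52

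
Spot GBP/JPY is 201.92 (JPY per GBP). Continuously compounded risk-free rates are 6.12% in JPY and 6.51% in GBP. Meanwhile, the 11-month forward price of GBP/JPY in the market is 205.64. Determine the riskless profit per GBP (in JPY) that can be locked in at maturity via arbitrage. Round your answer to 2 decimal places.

Fair forward: F* = S·e^(carry·T), with carry = (r_JPY − r_GBP) = 0.0612 − 0.0651 = -0.0039
F* = 201.92 · e^(-0.0039 × 11/12) = 201.92 · e^-0.003575 = 201.92 × 0.996431 = 201.1993
Market 205.64 > fair 201.1993: forward overpriced → cash-and-carry (buy spot, short the forward).
At maturity, profit = |F_mkt − F*| = |205.64 − 201.1993| = 4.44 per GBP (in JPY)

4.44 per GBP (in JPY)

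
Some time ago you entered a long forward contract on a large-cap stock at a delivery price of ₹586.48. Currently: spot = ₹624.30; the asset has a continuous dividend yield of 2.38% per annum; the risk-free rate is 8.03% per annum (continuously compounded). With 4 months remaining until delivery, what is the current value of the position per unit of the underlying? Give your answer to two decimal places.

Current fair forward for the remaining 4 months: F = S·e^((r − q)·T), (r − q) = 0.0803 − 0.0238 = 0.0565
F = 624.30 · e^(0.0565 × 4/12) = 624.30 × 1.019012 = 636.1692
Value of long forward = (F − K)·e^(−rT) = (636.1692 − 586.48) · e^(−0.0803·4/12)
= 49.6892 × 0.973588 = 48.38

₹48.38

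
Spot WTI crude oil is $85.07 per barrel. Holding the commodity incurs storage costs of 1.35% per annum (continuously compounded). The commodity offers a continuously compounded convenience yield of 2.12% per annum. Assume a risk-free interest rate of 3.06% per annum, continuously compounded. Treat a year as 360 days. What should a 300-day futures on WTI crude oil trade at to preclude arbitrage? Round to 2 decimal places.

Net carry = r + u − y = 0.0306 + 0.0135 − 0.0212 = 0.0229
F = S·e^((r+u−y)T) = 85.07 · e^(0.0229 × 300/360) = 85.07 · e^0.019083
= 85.07 × 1.019266 = $86.71 per barrel

$86.71 per barrel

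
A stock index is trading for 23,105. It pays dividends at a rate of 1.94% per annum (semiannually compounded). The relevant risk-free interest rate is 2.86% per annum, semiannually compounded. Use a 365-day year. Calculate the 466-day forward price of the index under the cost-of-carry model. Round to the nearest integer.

23,375

F = S · (1+r/2)^(2T) / (1+q/2)^(2T)
= 23105 × 1.036921 / 1.024955 = 23105 × 1.011675
F = 23,375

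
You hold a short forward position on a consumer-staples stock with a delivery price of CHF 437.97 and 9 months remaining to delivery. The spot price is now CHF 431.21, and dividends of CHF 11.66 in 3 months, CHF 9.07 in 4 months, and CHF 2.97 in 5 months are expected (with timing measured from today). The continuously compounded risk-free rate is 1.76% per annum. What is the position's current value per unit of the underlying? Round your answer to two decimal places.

PV(remaining dividends) I = 11.66·e^(−0.0176·3/12) + 9.07·e^(−0.0176·4/12) + 2.97·e^(−0.0176·5/12) = 23.5741
Current forward F = (S − I)·e^(rT) = (431.21 − 23.5741)·e^(0.0176·9/12) = 407.6359 × 1.013288 = 413.0526
Value (long) = (F − K)·e^(−rT) = (413.0526 − 437.97) × 0.986887 = -24.5907
Short position value = −(long value) = CHF 24.59

CHF 24.59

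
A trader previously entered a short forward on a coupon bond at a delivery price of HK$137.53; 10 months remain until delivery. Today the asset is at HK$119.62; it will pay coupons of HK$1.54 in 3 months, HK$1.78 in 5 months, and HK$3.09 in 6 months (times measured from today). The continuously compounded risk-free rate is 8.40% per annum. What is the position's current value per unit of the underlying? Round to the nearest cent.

PV(remaining coupons) I = 1.54·e^(−0.0840·3/12) + 1.78·e^(−0.0840·5/12) + 3.09·e^(−0.0840·6/12) = 6.1897
Current forward F = (S − I)·e^(rT) = (119.62 − 6.1897)·e^(0.0840·10/12) = 113.4303 × 1.072508 = 121.6549
Value (long) = (F − K)·e^(−rT) = (121.6549 − 137.53) × 0.932394 = -14.8018
Short position value = −(long value) = HK$14.80

HK$14.80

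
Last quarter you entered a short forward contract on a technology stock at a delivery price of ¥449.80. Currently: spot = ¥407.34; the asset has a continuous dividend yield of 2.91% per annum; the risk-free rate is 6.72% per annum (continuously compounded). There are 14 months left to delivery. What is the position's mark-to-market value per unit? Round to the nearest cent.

¥22.14

Current fair forward for the remaining 14 months: F = S·e^((r − q)·T), (r − q) = 0.0672 − 0.0291 = 0.0381
F = 407.34 · e^(0.0381 × 14/12) = 407.34 × 1.045453 = 425.8548
Value of long forward = (F − K)·e^(−rT) = (425.8548 − 449.80) · e^(−0.0672·14/12)
= -23.9452 × 0.924595 = -22.14
Short position value = −(long value) = ¥22.14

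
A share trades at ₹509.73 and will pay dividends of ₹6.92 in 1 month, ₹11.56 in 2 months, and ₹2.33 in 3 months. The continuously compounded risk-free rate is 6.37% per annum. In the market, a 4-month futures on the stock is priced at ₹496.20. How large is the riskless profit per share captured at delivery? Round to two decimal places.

₹3.41 per share

PV(dividends) I = 6.92·e^(−0.0637·1/12) + 11.56·e^(−0.0637·2/12) + 2.33·e^(−0.0637·3/12) = 20.6145
Fair futures F* = (S − I)·e^(rT) = (509.73 − 20.6145)·e^0.021233 = 489.1155 × 1.021460 = 499.6119
Market ₹496.20 < fair 499.6119: forward underpriced → reverse cash-and-carry (short the stock, invest proceeds at r, pay the dividends, go long the forward).
Profit at T = |F_mkt − F*| = |496.20 − 499.6119| = ₹3.41 per share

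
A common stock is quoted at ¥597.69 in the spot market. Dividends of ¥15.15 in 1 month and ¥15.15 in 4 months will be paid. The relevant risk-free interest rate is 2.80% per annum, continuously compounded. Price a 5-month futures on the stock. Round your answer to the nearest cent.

¥574.23

PV(dividends) I = 15.15·e^(−0.0280·1/12) + 15.15·e^(−0.0280·4/12)
I = 15.1147 + 15.0093 = 30.1240
F = (S − I)·e^(rT) = (597.69 − 30.1240) · e^(0.0280·5/12)
= 567.5660 · e^0.011667 = 567.5660 × 1.011735 = ¥574.23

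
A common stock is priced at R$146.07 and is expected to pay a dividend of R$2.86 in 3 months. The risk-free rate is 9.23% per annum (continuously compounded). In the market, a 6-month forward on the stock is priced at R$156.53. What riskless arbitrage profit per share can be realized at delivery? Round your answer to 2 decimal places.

R$6.49 per share

PV(dividends) I = 2.86·e^(−0.0923·3/12) = 2.7948
Fair forward F* = (S − I)·e^(rT) = (146.07 − 2.7948)·e^0.046150 = 143.2752 × 1.047231 = 150.0422
Market R$156.53 > fair 150.0422: forward overpriced → cash-and-carry (borrow at r, buy the stock and collect the dividends, short the forward).
Profit at T = |F_mkt − F*| = |156.53 − 150.0422| = R$6.49 per share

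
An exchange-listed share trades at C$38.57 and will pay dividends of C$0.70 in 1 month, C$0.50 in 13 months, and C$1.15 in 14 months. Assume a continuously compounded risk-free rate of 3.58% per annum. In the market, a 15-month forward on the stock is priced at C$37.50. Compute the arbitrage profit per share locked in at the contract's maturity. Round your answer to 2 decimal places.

C$0.45 per share

PV(dividends) I = 0.70·e^(−0.0358·1/12) + 0.50·e^(−0.0358·13/12) + 1.15·e^(−0.0358·14/12) = 2.2819
Fair forward F* = (S − I)·e^(rT) = (38.57 − 2.2819)·e^0.044750 = 36.2881 × 1.045766 = 37.9489
Market C$37.50 < fair 37.9489: forward underpriced → reverse cash-and-carry (short the stock, invest proceeds at r, pay the dividends, go long the forward).
Profit at T = |F_mkt − F*| = |37.50 − 37.9489| = C$0.45 per share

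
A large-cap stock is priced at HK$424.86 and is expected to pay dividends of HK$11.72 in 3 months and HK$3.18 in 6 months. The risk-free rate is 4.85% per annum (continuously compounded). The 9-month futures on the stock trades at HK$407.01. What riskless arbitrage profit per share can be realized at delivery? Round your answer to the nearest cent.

HK$18.36 per share

PV(dividends) I = 11.72·e^(−0.0485·3/12) + 3.18·e^(−0.0485·6/12) = 14.6826
Fair futures F* = (S − I)·e^(rT) = (424.86 − 14.6826)·e^0.036375 = 410.1774 × 1.037045 = 425.3724
Market HK$407.01 < fair 425.3724: forward underpriced → reverse cash-and-carry (short the stock, invest proceeds at r, pay the dividends, go long the forward).
Profit at T = |F_mkt − F*| = |407.01 − 425.3724| = HK$18.36 per share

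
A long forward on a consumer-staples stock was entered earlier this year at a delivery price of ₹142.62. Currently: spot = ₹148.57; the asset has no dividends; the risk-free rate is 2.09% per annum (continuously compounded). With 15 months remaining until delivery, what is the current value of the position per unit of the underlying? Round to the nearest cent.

₹9.63

Current fair forward for the remaining 15 months: F = S·e^(r·T), r = 0.0209
F = 148.57 · e^(0.0209 × 15/12) = 148.57 × 1.026469 = 152.5025
Value of long forward = (F − K)·e^(−rT) = (152.5025 − 142.62) · e^(−0.0209·15/12)
= 9.8825 × 0.974213 = 9.63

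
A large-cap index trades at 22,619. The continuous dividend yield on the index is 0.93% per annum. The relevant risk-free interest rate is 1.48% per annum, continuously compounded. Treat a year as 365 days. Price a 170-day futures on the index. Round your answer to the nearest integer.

F = S·e^((r − q)T) = 22619 · e^((0.0148 − 0.0093) × 170/365)
= 22619 · e^0.002562 = 22619 × 1.002565
F = 22,677

22,677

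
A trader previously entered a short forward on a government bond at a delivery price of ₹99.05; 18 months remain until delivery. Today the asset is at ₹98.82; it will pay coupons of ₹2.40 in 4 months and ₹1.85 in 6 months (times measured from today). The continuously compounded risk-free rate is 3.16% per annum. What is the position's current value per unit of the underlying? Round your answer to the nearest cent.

PV(remaining coupons) I = 2.40·e^(−0.0316·4/12) + 1.85·e^(−0.0316·6/12) = 4.1959
Current forward F = (S − I)·e^(rT) = (98.82 − 4.1959)·e^(0.0316·18/12) = 94.6241 × 1.048541 = 99.2172
Value (long) = (F − K)·e^(−rT) = (99.2172 − 99.05) × 0.953706 = 0.1595
Short position value = −(long value) = -₹0.16

-₹0.16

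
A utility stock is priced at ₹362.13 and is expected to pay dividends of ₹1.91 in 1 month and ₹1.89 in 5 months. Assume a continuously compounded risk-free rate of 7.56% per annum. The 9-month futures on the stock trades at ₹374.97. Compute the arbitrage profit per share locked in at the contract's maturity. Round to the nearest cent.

₹4.34 per share

PV(dividends) I = 1.91·e^(−0.0756·1/12) + 1.89·e^(−0.0756·5/12) = 3.7294
Fair futures F* = (S − I)·e^(rT) = (362.13 − 3.7294)·e^0.056700 = 358.4006 × 1.058338 = 379.3090
Market ₹374.97 < fair 379.3090: forward underpriced → reverse cash-and-carry (short the stock, invest proceeds at r, pay the dividends, go long the forward).
Profit at T = |F_mkt − F*| = |374.97 − 379.3090| = ₹4.34 per share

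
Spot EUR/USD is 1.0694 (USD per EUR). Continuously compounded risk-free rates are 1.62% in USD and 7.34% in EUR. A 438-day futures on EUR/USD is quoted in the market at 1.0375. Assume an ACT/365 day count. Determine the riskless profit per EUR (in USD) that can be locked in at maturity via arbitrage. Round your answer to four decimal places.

0.0390 per EUR (in USD)

Fair futures: F* = S·e^(carry·T), with carry = (r_USD − r_EUR) = 0.0162 − 0.0734 = -0.0572
F* = 1.0694 · e^(-0.0572 × 438/365) = 1.0694 · e^-0.068640 = 1.0694 × 0.933663 = 0.9985
Market 1.0375 > fair 0.9985: forward overpriced → cash-and-carry (buy spot, short the forward).
At maturity, profit = |F_mkt − F*| = |1.0375 − 0.9985| = 0.0390 per EUR (in USD)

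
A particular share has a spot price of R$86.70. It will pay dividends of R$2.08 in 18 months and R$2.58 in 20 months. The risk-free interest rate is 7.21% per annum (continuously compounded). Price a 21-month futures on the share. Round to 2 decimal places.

R$93.65

PV(dividends) I = 2.08·e^(−0.0721·18/12) + 2.58·e^(−0.0721·20/12)
I = 1.8668 + 2.2879 = 4.1547
F = (S − I)·e^(rT) = (86.70 − 4.1547) · e^(0.0721·21/12)
= 82.5453 · e^0.126175 = 82.5453 × 1.134481 = R$93.65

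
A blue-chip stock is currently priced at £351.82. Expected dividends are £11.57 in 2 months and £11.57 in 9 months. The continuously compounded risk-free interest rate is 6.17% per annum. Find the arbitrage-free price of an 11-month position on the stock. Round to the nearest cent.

£348.48

PV(dividends) I = 11.57·e^(−0.0617·2/12) + 11.57·e^(−0.0617·9/12)
I = 11.4516 + 11.0468 = 22.4984
F = (S − I)·e^(rT) = (351.82 − 22.4984) · e^(0.0617·11/12)
= 329.3216 · e^0.056558 = 329.3216 × 1.058188 = £348.48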